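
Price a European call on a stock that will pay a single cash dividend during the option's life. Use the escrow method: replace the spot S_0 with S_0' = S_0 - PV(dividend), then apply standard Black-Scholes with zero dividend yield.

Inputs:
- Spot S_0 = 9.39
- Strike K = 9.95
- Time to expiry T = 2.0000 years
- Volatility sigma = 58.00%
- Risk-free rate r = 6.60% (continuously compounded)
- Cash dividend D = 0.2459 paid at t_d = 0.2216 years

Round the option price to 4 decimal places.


Answer: Price = 3.0621

Derivation:
PV(D) = D * exp(-r * t_d) = 0.2459 * 0.98548083 = 0.24232974
S_0' = S_0 - PV(D) = 9.3900 - 0.24232974 = 9.14767026
d1 = (ln(S_0'/K) + (r + sigma^2/2)*T) / (sigma*sqrt(T)) = 0.46855173
d2 = d1 - sigma*sqrt(T) = -0.35169214
exp(-rT) = 0.87634100
N(d1) = 0.68030496; N(d2) = 0.36253458
C = S_0' * N(d1) - K * exp(-rT) * N(d2) = 9.14767026 * 0.68030496 - 9.9500 * 0.87634100 * 0.36253458 = 3.0621


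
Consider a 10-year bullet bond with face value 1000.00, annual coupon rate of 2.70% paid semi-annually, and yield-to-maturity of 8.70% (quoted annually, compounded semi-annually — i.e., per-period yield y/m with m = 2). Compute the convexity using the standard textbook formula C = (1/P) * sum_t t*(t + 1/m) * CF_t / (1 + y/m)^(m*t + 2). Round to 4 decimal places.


Answer: Convexity = 76.4321

Derivation:
Coupon per period c = face * coupon_rate / m = 13.500000
Periods per year m = 2; per-period yield y/m = 0.043500
Number of cashflows N = 20
Cashflows (t years, CF_t, discount factor 1/(1+y/m)^(m*t), PV):
  t = 0.5000: CF_t = 13.500000, DF = 0.958313, PV = 12.937230
  t = 1.0000: CF_t = 13.500000, DF = 0.918365, PV = 12.397921
  t = 1.5000: CF_t = 13.500000, DF = 0.880081, PV = 11.881093
  t = 2.0000: CF_t = 13.500000, DF = 0.843393, PV = 11.385811
  t = 2.5000: CF_t = 13.500000, DF = 0.808235, PV = 10.911175
  t = 3.0000: CF_t = 13.500000, DF = 0.774543, PV = 10.456324
  t = 3.5000: CF_t = 13.500000, DF = 0.742254, PV = 10.020435
  t = 4.0000: CF_t = 13.500000, DF = 0.711312, PV = 9.602717
  t = 4.5000: CF_t = 13.500000, DF = 0.681660, PV = 9.202412
  t = 5.0000: CF_t = 13.500000, DF = 0.653244, PV = 8.818795
  t = 5.5000: CF_t = 13.500000, DF = 0.626013, PV = 8.451169
  t = 6.0000: CF_t = 13.500000, DF = 0.599916, PV = 8.098868
  t = 6.5000: CF_t = 13.500000, DF = 0.574908, PV = 7.761254
  t = 7.0000: CF_t = 13.500000, DF = 0.550942, PV = 7.437713
  t = 7.5000: CF_t = 13.500000, DF = 0.527975, PV = 7.127660
  t = 8.0000: CF_t = 13.500000, DF = 0.505965, PV = 6.830532
  t = 8.5000: CF_t = 13.500000, DF = 0.484873, PV = 6.545790
  t = 9.0000: CF_t = 13.500000, DF = 0.464661, PV = 6.272918
  t = 9.5000: CF_t = 13.500000, DF = 0.445290, PV = 6.011421
  t = 10.0000: CF_t = 1013.500000, DF = 0.426728, PV = 432.488621
Price P = sum_t PV_t = 604.639859
Convexity numerator sum_t t*(t + 1/m) * CF_t / (1+y/m)^(m*t + 2):
  t = 0.5000: term = 5.940547
  t = 1.0000: term = 17.078716
  t = 1.5000: term = 32.733524
  t = 2.0000: term = 52.281622
  t = 2.5000: term = 75.153266
  t = 3.0000: term = 100.828531
  t = 3.5000: term = 128.833772
  t = 4.0000: term = 158.738305
  t = 4.5000: term = 190.151300
  t = 5.0000: term = 222.718874
  t = 5.5000: term = 256.121369
  t = 6.0000: term = 290.070810
  t = 6.5000: term = 324.308524
  t = 7.0000: term = 358.602917
  t = 7.5000: term = 392.747393
  t = 8.0000: term = 426.558421
  t = 8.5000: term = 459.873717
  t = 9.0000: term = 492.550558
  t = 9.5000: term = 524.464205
  t = 10.0000: term = 41704.131110
Convexity = (1/P) * sum = 46213.887480 / 604.639859 = 76.432089


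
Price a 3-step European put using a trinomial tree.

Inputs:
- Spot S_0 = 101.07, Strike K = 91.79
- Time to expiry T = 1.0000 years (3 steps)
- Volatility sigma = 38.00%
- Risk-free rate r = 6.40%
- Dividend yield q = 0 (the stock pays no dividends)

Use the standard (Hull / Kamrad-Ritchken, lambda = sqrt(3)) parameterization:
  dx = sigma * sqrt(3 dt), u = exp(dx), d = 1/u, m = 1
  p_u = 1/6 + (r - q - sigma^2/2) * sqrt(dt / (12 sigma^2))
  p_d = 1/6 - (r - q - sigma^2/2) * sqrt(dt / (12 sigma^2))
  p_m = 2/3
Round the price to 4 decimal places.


dt = T/N = 0.333333; dx = sigma*sqrt(3*dt) = 0.380000
u = exp(dx) = 1.462285; d = 1/u = 0.683861
p_u = 0.163070, p_m = 0.666667, p_d = 0.170263
Discount per step: exp(-r*dt) = 0.978893
Stock lattice S(k, j) with j the centered position index:
  k=0: S(0,+0) = 101.0700
  k=1: S(1,-1) = 69.1179; S(1,+0) = 101.0700; S(1,+1) = 147.7931
  k=2: S(2,-2) = 47.2670; S(2,-1) = 69.1179; S(2,+0) = 101.0700; S(2,+1) = 147.7931; S(2,+2) = 216.1156
  k=3: S(3,-3) = 32.3241; S(3,-2) = 47.2670; S(3,-1) = 69.1179; S(3,+0) = 101.0700; S(3,+1) = 147.7931; S(3,+2) = 216.1156; S(3,+3) = 316.0225
Terminal payoffs V(N, j) = max(K - S_T, 0):
  V(3,-3) = 59.465891; V(3,-2) = 44.522954; V(3,-1) = 22.672127; V(3,+0) = 0.000000; V(3,+1) = 0.000000; V(3,+2) = 0.000000; V(3,+3) = 0.000000
Backward induction: V(k, j) = exp(-r*dt) * [p_u * V(k+1, j+1) + p_m * V(k+1, j) + p_d * V(k+1, j-1)]
  V(2,-2) = exp(-r*dt) * [p_u*22.672127 + p_m*44.522954 + p_d*59.465891] = 42.585713
  V(2,-1) = exp(-r*dt) * [p_u*0.000000 + p_m*22.672127 + p_d*44.522954] = 22.216330
  V(2,+0) = exp(-r*dt) * [p_u*0.000000 + p_m*0.000000 + p_d*22.672127] = 3.778749
  V(2,+1) = exp(-r*dt) * [p_u*0.000000 + p_m*0.000000 + p_d*0.000000] = 0.000000
  V(2,+2) = exp(-r*dt) * [p_u*0.000000 + p_m*0.000000 + p_d*0.000000] = 0.000000
  V(1,-1) = exp(-r*dt) * [p_u*3.778749 + p_m*22.216330 + p_d*42.585713] = 22.199196
  V(1,+0) = exp(-r*dt) * [p_u*0.000000 + p_m*3.778749 + p_d*22.216330] = 6.168774
  V(1,+1) = exp(-r*dt) * [p_u*0.000000 + p_m*0.000000 + p_d*3.778749] = 0.629802
  V(0,+0) = exp(-r*dt) * [p_u*0.629802 + p_m*6.168774 + p_d*22.199196] = 7.826171

Answer: Price = V(0,0) = 7.8262


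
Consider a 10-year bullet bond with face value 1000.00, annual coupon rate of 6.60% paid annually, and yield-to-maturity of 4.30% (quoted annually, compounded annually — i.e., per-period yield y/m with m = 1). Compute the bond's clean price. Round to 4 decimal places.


Coupon per period c = face * coupon_rate / m = 66.000000
Periods per year m = 1; per-period yield y/m = 0.043000
Number of cashflows N = 10
Cashflows (t years, CF_t, discount factor 1/(1+y/m)^(m*t), PV):
  t = 1.0000: CF_t = 66.000000, DF = 0.958773, PV = 63.279003
  t = 2.0000: CF_t = 66.000000, DF = 0.919245, PV = 60.670185
  t = 3.0000: CF_t = 66.000000, DF = 0.881347, PV = 58.168921
  t = 4.0000: CF_t = 66.000000, DF = 0.845012, PV = 55.770778
  t = 5.0000: CF_t = 66.000000, DF = 0.810174, PV = 53.471503
  t = 6.0000: CF_t = 66.000000, DF = 0.776773, PV = 51.267021
  t = 7.0000: CF_t = 66.000000, DF = 0.744749, PV = 49.153424
  t = 8.0000: CF_t = 66.000000, DF = 0.714045, PV = 47.126965
  t = 9.0000: CF_t = 66.000000, DF = 0.684607, PV = 45.184050
  t = 10.0000: CF_t = 1066.000000, DF = 0.656382, PV = 699.703619
Price P = sum_t PV_t = 1183.795470

Answer: Price = 1183.7955


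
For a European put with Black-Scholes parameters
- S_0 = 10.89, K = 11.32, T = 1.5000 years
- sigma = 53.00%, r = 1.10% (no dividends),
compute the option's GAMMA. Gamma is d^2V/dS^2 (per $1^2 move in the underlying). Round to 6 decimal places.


d1 = 0.2903167043; d2 = -0.3587980775
phi(d1) = 0.3824794213; exp(-qT) = 1.0000000000; exp(-rT) = 0.9836353794
Gamma = exp(-qT) * phi(d1) / (S * sigma * sqrt(T)) = 1.0000000000 * 0.3824794213 / (10.8900 * 0.5300 * 1.2247448714) = 0.054108

Answer: Gamma = 0.054108


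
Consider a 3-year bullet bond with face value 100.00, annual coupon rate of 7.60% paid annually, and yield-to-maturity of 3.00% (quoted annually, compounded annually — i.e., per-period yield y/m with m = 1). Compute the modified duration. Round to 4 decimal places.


Coupon per period c = face * coupon_rate / m = 7.600000
Periods per year m = 1; per-period yield y/m = 0.030000
Number of cashflows N = 3
Cashflows (t years, CF_t, discount factor 1/(1+y/m)^(m*t), PV):
  t = 1.0000: CF_t = 7.600000, DF = 0.970874, PV = 7.378641
  t = 2.0000: CF_t = 7.600000, DF = 0.942596, PV = 7.163729
  t = 3.0000: CF_t = 107.600000, DF = 0.915142, PV = 98.469243
Price P = sum_t PV_t = 113.011612
First compute Macaulay numerator sum_t t * PV_t:
  t * PV_t at t = 1.0000: 7.378641
  t * PV_t at t = 2.0000: 14.327458
  t * PV_t at t = 3.0000: 295.407728
Macaulay duration D = 317.113826 / 113.011612 = 2.806029
Modified duration = D / (1 + y/m) = 2.806029 / (1 + 0.030000) = 2.724300

Answer: Modified duration = 2.7243


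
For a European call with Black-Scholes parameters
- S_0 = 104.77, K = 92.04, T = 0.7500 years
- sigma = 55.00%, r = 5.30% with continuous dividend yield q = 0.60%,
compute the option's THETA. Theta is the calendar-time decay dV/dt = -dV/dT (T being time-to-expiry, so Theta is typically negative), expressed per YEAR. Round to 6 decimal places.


d1 = 0.5841350926; d2 = 0.1078211205
phi(d1) = 0.3363693602; exp(-qT) = 0.9955101098; exp(-rT) = 0.9610296665
Theta = -S*exp(-qT)*phi(d1)*sigma/(2*sqrt(T)) - r*K*exp(-rT)*N(d2) + q*S*exp(-qT)*N(d1)
N(d1) = 0.7204352868; N(d2) = 0.5429312056; sqrt(T) = 0.8660254038
Term 1 = -104.7700 * 0.9955101098 * 0.3363693602 * 0.5500 / (2 * 0.8660254038) = -11.1404083469
Term 2 = -0.0530 * 92.0400 * 0.9610296665 * 0.5429312056 = -2.5452712846
Term 3 = 0.0060 * 104.7700 * 0.9955101098 * 0.7204352868 = 0.4508466484
Theta = -11.1404083469 + (-2.5452712846) + (0.4508466484) = -13.234833

Answer: Theta = -13.234833


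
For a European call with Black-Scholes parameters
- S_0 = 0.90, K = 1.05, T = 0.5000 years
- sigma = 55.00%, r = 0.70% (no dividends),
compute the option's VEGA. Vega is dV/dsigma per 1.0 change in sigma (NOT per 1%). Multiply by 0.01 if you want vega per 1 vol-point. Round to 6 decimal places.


Answer: Vega = 0.249205

Derivation:
d1 = -0.1929133344; d2 = -0.5818220641
phi(d1) = 0.3915874916; exp(-qT) = 1.0000000000; exp(-rT) = 0.9965061179
Vega = S * exp(-qT) * phi(d1) * sqrt(T) = 0.9000 * 1.0000000000 * 0.3915874916 * 0.7071067812 = 0.249205


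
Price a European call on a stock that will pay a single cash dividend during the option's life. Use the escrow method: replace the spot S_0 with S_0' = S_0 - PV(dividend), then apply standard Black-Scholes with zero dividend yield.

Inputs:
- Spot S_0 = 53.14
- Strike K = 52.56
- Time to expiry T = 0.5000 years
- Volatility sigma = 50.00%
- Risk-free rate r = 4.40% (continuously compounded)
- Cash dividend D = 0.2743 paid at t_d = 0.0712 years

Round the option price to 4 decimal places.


PV(D) = D * exp(-r * t_d) = 0.2743 * 0.99687210 = 0.27344202
S_0' = S_0 - PV(D) = 53.1400 - 0.27344202 = 52.86655798
d1 = (ln(S_0'/K) + (r + sigma^2/2)*T) / (sigma*sqrt(T)) = 0.25545107
d2 = d1 - sigma*sqrt(T) = -0.09810232
exp(-rT) = 0.97824024
N(d1) = 0.60081263; N(d2) = 0.46092552
C = S_0' * N(d1) - K * exp(-rT) * N(d2) = 52.86655798 * 0.60081263 - 52.5600 * 0.97824024 * 0.46092552 = 8.0638

Answer: Price = 8.0638


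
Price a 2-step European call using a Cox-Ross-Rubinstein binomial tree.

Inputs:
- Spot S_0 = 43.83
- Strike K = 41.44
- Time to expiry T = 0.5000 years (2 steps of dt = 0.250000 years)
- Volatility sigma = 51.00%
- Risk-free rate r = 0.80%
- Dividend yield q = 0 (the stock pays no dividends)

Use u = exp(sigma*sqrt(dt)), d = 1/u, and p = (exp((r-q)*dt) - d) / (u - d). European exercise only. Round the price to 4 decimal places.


dt = T/N = 0.250000
u = exp(sigma*sqrt(dt)) = 1.290462; d = 1/u = 0.774916
p = (exp((r-q)*dt) - d) / (u - d) = 0.440476
Discount per step: exp(-r*dt) = 0.998002
Stock lattice S(k, i) with i counting down-moves:
  k=0: S(0,0) = 43.8300
  k=1: S(1,0) = 56.5609; S(1,1) = 33.9646
  k=2: S(2,0) = 72.9897; S(2,1) = 43.8300; S(2,2) = 26.3197
Terminal payoffs V(N, i) = max(S_T - K, 0):
  V(2,0) = 31.549713; V(2,1) = 2.390000; V(2,2) = 0.000000
Backward induction: V(k, i) = exp(-r*dt) * [p * V(k+1, i) + (1-p) * V(k+1, i+1)].
  V(1,0) = exp(-r*dt) * [p*31.549713 + (1-p)*2.390000] = 15.203730
  V(1,1) = exp(-r*dt) * [p*2.390000 + (1-p)*0.000000] = 1.050635
  V(0,0) = exp(-r*dt) * [p*15.203730 + (1-p)*1.050635] = 7.270186

Answer: Price = V(0,0) = 7.2702


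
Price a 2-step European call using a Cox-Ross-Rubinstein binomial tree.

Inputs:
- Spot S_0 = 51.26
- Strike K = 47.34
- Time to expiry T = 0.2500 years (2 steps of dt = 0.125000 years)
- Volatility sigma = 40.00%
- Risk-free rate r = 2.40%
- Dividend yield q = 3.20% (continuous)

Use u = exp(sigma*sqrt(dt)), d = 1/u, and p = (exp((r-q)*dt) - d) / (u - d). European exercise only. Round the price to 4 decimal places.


dt = T/N = 0.125000
u = exp(sigma*sqrt(dt)) = 1.151910; d = 1/u = 0.868123
p = (exp((r-q)*dt) - d) / (u - d) = 0.461181
Discount per step: exp(-r*dt) = 0.997004
Stock lattice S(k, i) with i counting down-moves:
  k=0: S(0,0) = 51.2600
  k=1: S(1,0) = 59.0469; S(1,1) = 44.5000
  k=2: S(2,0) = 68.0167; S(2,1) = 51.2600; S(2,2) = 38.6315
Terminal payoffs V(N, i) = max(S_T - K, 0):
  V(2,0) = 20.676712; V(2,1) = 3.920000; V(2,2) = 0.000000
Backward induction: V(k, i) = exp(-r*dt) * [p * V(k+1, i) + (1-p) * V(k+1, i+1)].
  V(1,0) = exp(-r*dt) * [p*20.676712 + (1-p)*3.920000] = 11.612993
  V(1,1) = exp(-r*dt) * [p*3.920000 + (1-p)*0.000000] = 1.802416
  V(0,0) = exp(-r*dt) * [p*11.612993 + (1-p)*1.802416] = 6.307920

Answer: Price = V(0,0) = 6.3079


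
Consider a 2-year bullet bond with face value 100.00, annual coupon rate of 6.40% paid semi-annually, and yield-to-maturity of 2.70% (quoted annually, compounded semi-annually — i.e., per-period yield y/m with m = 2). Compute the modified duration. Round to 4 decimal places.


Coupon per period c = face * coupon_rate / m = 3.200000
Periods per year m = 2; per-period yield y/m = 0.013500
Number of cashflows N = 4
Cashflows (t years, CF_t, discount factor 1/(1+y/m)^(m*t), PV):
  t = 0.5000: CF_t = 3.200000, DF = 0.986680, PV = 3.157375
  t = 1.0000: CF_t = 3.200000, DF = 0.973537, PV = 3.115319
  t = 1.5000: CF_t = 3.200000, DF = 0.960569, PV = 3.073822
  t = 2.0000: CF_t = 103.200000, DF = 0.947774, PV = 97.810321
Price P = sum_t PV_t = 107.156837
First compute Macaulay numerator sum_t t * PV_t:
  t * PV_t at t = 0.5000: 1.578688
  t * PV_t at t = 1.0000: 3.115319
  t * PV_t at t = 1.5000: 4.610733
  t * PV_t at t = 2.0000: 195.620642
Macaulay duration D = 204.925382 / 107.156837 = 1.912387
Modified duration = D / (1 + y/m) = 1.912387 / (1 + 0.013500) = 1.886914

Answer: Modified duration = 1.8869


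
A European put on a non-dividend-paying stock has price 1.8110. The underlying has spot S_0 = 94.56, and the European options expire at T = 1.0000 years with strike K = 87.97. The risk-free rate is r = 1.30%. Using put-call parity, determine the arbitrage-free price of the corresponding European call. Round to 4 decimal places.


Answer: Call price = 9.5372

Derivation:
Put-call parity: C - P = S_0 * exp(-qT) - K * exp(-rT).
S_0 * exp(-qT) = 94.5600 * 1.00000000 = 94.56000000
K * exp(-rT) = 87.9700 * 0.98708414 = 86.83379136
C = P + S*exp(-qT) - K*exp(-rT)
C = 1.8110 + 94.56000000 - 86.83379136 = 9.5372


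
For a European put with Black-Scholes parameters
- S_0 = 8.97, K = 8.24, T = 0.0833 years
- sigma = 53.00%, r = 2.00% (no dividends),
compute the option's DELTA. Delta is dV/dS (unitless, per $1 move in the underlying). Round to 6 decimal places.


Answer: Delta = -0.260339

Derivation:
d1 = 0.6422998207; d2 = 0.4893326020
phi(d1) = 0.3245833033; exp(-qT) = 1.0000000000; exp(-rT) = 0.9983353870
N(-d1) = 0.2603392653
Delta = -exp(-qT) * N(-d1) = -1.0000000000 * 0.2603392653 = -0.260339


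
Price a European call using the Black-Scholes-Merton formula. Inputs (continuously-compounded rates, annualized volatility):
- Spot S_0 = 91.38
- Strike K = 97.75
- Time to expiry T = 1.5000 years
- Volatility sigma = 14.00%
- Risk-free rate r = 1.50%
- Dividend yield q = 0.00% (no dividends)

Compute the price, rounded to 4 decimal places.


Answer: Price = 4.5059

Derivation:
d1 = (ln(S/K) + (r - q + 0.5*sigma^2) * T) / (sigma * sqrt(T)) = -0.17605161
d2 = d1 - sigma * sqrt(T) = -0.34751589
exp(-rT) = 0.97775124; exp(-qT) = 1.00000000
C = S_0 * exp(-qT) * N(d1) - K * exp(-rT) * N(d2)
N(d1) = 0.43012670; N(d2) = 0.36410189
C = 91.3800 * 1.00000000 * 0.43012670 - 97.7500 * 0.97775124 * 0.36410189 = 4.5059


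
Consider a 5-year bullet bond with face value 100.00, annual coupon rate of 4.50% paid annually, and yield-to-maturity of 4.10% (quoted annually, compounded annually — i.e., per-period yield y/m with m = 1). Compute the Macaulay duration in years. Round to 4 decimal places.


Coupon per period c = face * coupon_rate / m = 4.500000
Periods per year m = 1; per-period yield y/m = 0.041000
Number of cashflows N = 5
Cashflows (t years, CF_t, discount factor 1/(1+y/m)^(m*t), PV):
  t = 1.0000: CF_t = 4.500000, DF = 0.960615, PV = 4.322767
  t = 2.0000: CF_t = 4.500000, DF = 0.922781, PV = 4.152514
  t = 3.0000: CF_t = 4.500000, DF = 0.886437, PV = 3.988966
  t = 4.0000: CF_t = 4.500000, DF = 0.851524, PV = 3.831860
  t = 5.0000: CF_t = 104.500000, DF = 0.817987, PV = 85.479632
Price P = sum_t PV_t = 101.775737
Macaulay numerator sum_t t * PV_t:
  t * PV_t at t = 1.0000: 4.322767
  t * PV_t at t = 2.0000: 8.305027
  t * PV_t at t = 3.0000: 11.966898
  t * PV_t at t = 4.0000: 15.327439
  t * PV_t at t = 5.0000: 427.398159
Macaulay duration D = (sum_t t * PV_t) / P = 467.320289 / 101.775737 = 4.591667

Answer: Macaulay duration = 4.5917 years


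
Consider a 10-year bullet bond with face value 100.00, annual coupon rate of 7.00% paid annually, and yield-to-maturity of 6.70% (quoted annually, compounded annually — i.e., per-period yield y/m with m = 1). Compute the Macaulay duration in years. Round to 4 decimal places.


Answer: Macaulay duration = 7.5442 years

Derivation:
Coupon per period c = face * coupon_rate / m = 7.000000
Periods per year m = 1; per-period yield y/m = 0.067000
Number of cashflows N = 10
Cashflows (t years, CF_t, discount factor 1/(1+y/m)^(m*t), PV):
  t = 1.0000: CF_t = 7.000000, DF = 0.937207, PV = 6.560450
  t = 2.0000: CF_t = 7.000000, DF = 0.878357, PV = 6.148500
  t = 3.0000: CF_t = 7.000000, DF = 0.823203, PV = 5.762418
  t = 4.0000: CF_t = 7.000000, DF = 0.771511, PV = 5.400579
  t = 5.0000: CF_t = 7.000000, DF = 0.723066, PV = 5.061462
  t = 6.0000: CF_t = 7.000000, DF = 0.677663, PV = 4.743638
  t = 7.0000: CF_t = 7.000000, DF = 0.635110, PV = 4.445771
  t = 8.0000: CF_t = 7.000000, DF = 0.595230, PV = 4.166608
  t = 9.0000: CF_t = 7.000000, DF = 0.557854, PV = 3.904975
  t = 10.0000: CF_t = 107.000000, DF = 0.522824, PV = 55.942205
Price P = sum_t PV_t = 102.136607
Macaulay numerator sum_t t * PV_t:
  t * PV_t at t = 1.0000: 6.560450
  t * PV_t at t = 2.0000: 12.297001
  t * PV_t at t = 3.0000: 17.287255
  t * PV_t at t = 4.0000: 21.602318
  t * PV_t at t = 5.0000: 25.307308
  t * PV_t at t = 6.0000: 28.461827
  t * PV_t at t = 7.0000: 31.120398
  t * PV_t at t = 8.0000: 33.332867
  t * PV_t at t = 9.0000: 35.144776
  t * PV_t at t = 10.0000: 559.422054
Macaulay duration D = (sum_t t * PV_t) / P = 770.536253 / 102.136607 = 7.544173


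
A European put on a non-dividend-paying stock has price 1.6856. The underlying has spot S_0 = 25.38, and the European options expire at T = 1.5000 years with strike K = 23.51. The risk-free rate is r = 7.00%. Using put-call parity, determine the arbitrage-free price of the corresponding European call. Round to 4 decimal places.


Answer: Call price = 5.8990

Derivation:
Put-call parity: C - P = S_0 * exp(-qT) - K * exp(-rT).
S_0 * exp(-qT) = 25.3800 * 1.00000000 = 25.38000000
K * exp(-rT) = 23.5100 * 0.90032452 = 21.16662953
C = P + S*exp(-qT) - K*exp(-rT)
C = 1.6856 + 25.38000000 - 21.16662953 = 5.8990


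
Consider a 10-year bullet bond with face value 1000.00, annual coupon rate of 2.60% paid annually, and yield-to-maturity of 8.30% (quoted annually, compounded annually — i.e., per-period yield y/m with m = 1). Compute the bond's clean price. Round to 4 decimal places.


Coupon per period c = face * coupon_rate / m = 26.000000
Periods per year m = 1; per-period yield y/m = 0.083000
Number of cashflows N = 10
Cashflows (t years, CF_t, discount factor 1/(1+y/m)^(m*t), PV):
  t = 1.0000: CF_t = 26.000000, DF = 0.923361, PV = 24.007387
  t = 2.0000: CF_t = 26.000000, DF = 0.852596, PV = 22.167486
  t = 3.0000: CF_t = 26.000000, DF = 0.787254, PV = 20.468592
  t = 4.0000: CF_t = 26.000000, DF = 0.726919, PV = 18.899901
  t = 5.0000: CF_t = 26.000000, DF = 0.671209, PV = 17.451432
  t = 6.0000: CF_t = 26.000000, DF = 0.619768, PV = 16.113972
  t = 7.0000: CF_t = 26.000000, DF = 0.572270, PV = 14.879014
  t = 8.0000: CF_t = 26.000000, DF = 0.528412, PV = 13.738702
  t = 9.0000: CF_t = 26.000000, DF = 0.487915, PV = 12.685782
  t = 10.0000: CF_t = 1026.000000, DF = 0.450521, PV = 462.234966
Price P = sum_t PV_t = 622.647233

Answer: Price = 622.6472


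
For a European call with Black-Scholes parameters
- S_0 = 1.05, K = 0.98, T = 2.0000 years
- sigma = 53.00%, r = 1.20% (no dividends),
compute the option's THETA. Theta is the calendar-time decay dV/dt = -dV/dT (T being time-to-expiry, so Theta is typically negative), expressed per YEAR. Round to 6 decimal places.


d1 = 0.4988343111; d2 = -0.2506988770
phi(d1) = 0.3522703466; exp(-qT) = 1.0000000000; exp(-rT) = 0.9762857098
Theta = -S*exp(-qT)*phi(d1)*sigma/(2*sqrt(T)) - r*K*exp(-rT)*N(d2) + q*S*exp(-qT)*N(d1)
N(d1) = 0.6910519431; N(d2) = 0.4010234645; sqrt(T) = 1.4142135624
Term 1 = -1.0500 * 1.0000000000 * 0.3522703466 * 0.5300 / (2 * 1.4142135624) = -0.0693100579
Term 2 = -0.0120 * 0.9800 * 0.9762857098 * 0.4010234645 = -0.0046041985
Term 3 = 0 (no dividend yield, q = 0)
Theta = -0.0693100579 + (-0.0046041985) + (0.0000000000) = -0.073914

Answer: Theta = -0.073914


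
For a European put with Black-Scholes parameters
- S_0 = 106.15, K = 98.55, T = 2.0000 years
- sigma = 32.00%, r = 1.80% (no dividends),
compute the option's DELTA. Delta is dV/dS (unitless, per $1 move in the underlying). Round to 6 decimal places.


Answer: Delta = -0.319184

Derivation:
d1 = 0.4699810733; d2 = 0.0174327334
phi(d1) = 0.3572285029; exp(-qT) = 1.0000000000; exp(-rT) = 0.9646402935
N(-d1) = 0.3191842699
Delta = -exp(-qT) * N(-d1) = -1.0000000000 * 0.3191842699 = -0.319184


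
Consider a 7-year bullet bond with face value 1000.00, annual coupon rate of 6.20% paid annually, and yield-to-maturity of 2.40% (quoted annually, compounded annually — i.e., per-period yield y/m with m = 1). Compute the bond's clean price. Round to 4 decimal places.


Coupon per period c = face * coupon_rate / m = 62.000000
Periods per year m = 1; per-period yield y/m = 0.024000
Number of cashflows N = 7
Cashflows (t years, CF_t, discount factor 1/(1+y/m)^(m*t), PV):
  t = 1.0000: CF_t = 62.000000, DF = 0.976562, PV = 60.546875
  t = 2.0000: CF_t = 62.000000, DF = 0.953674, PV = 59.127808
  t = 3.0000: CF_t = 62.000000, DF = 0.931323, PV = 57.742000
  t = 4.0000: CF_t = 62.000000, DF = 0.909495, PV = 56.388672
  t = 5.0000: CF_t = 62.000000, DF = 0.888178, PV = 55.067062
  t = 6.0000: CF_t = 62.000000, DF = 0.867362, PV = 53.776428
  t = 7.0000: CF_t = 1062.000000, DF = 0.847033, PV = 899.548990
Price P = sum_t PV_t = 1242.197834

Answer: Price = 1242.1978


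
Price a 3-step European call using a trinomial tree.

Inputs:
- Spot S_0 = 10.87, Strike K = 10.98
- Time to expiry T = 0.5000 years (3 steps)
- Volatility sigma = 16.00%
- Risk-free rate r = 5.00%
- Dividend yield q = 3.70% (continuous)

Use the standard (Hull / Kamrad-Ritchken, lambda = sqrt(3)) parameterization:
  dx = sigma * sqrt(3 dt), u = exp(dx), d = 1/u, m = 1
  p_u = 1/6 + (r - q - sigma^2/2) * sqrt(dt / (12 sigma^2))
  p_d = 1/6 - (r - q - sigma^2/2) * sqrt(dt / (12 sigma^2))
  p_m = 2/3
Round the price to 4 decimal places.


dt = T/N = 0.166667; dx = sigma*sqrt(3*dt) = 0.113137
u = exp(dx) = 1.119785; d = 1/u = 0.893028
p_u = 0.166814, p_m = 0.666667, p_d = 0.166519
Discount per step: exp(-r*dt) = 0.991701
Stock lattice S(k, j) with j the centered position index:
  k=0: S(0,+0) = 10.8700
  k=1: S(1,-1) = 9.7072; S(1,+0) = 10.8700; S(1,+1) = 12.1721
  k=2: S(2,-2) = 8.6688; S(2,-1) = 9.7072; S(2,+0) = 10.8700; S(2,+1) = 12.1721; S(2,+2) = 13.6301
  k=3: S(3,-3) = 7.7415; S(3,-2) = 8.6688; S(3,-1) = 9.7072; S(3,+0) = 10.8700; S(3,+1) = 12.1721; S(3,+2) = 13.6301; S(3,+3) = 15.2628
Terminal payoffs V(N, j) = max(S_T - K, 0):
  V(3,-3) = 0.000000; V(3,-2) = 0.000000; V(3,-1) = 0.000000; V(3,+0) = 0.000000; V(3,+1) = 1.192068; V(3,+2) = 2.650104; V(3,+3) = 4.282792
Backward induction: V(k, j) = exp(-r*dt) * [p_u * V(k+1, j+1) + p_m * V(k+1, j) + p_d * V(k+1, j-1)]
  V(2,-2) = exp(-r*dt) * [p_u*0.000000 + p_m*0.000000 + p_d*0.000000] = 0.000000
  V(2,-1) = exp(-r*dt) * [p_u*0.000000 + p_m*0.000000 + p_d*0.000000] = 0.000000
  V(2,+0) = exp(-r*dt) * [p_u*1.192068 + p_m*0.000000 + p_d*0.000000] = 0.197203
  V(2,+1) = exp(-r*dt) * [p_u*2.650104 + p_m*1.192068 + p_d*0.000000] = 1.226522
  V(2,+2) = exp(-r*dt) * [p_u*4.282792 + p_m*2.650104 + p_d*1.192068] = 2.657430
  V(1,-1) = exp(-r*dt) * [p_u*0.197203 + p_m*0.000000 + p_d*0.000000] = 0.032623
  V(1,+0) = exp(-r*dt) * [p_u*1.226522 + p_m*0.197203 + p_d*0.000000] = 0.333281
  V(1,+1) = exp(-r*dt) * [p_u*2.657430 + p_m*1.226522 + p_d*0.197203] = 1.283079
  V(0,+0) = exp(-r*dt) * [p_u*1.283079 + p_m*0.333281 + p_d*0.032623] = 0.437990

Answer: Price = V(0,0) = 0.4380


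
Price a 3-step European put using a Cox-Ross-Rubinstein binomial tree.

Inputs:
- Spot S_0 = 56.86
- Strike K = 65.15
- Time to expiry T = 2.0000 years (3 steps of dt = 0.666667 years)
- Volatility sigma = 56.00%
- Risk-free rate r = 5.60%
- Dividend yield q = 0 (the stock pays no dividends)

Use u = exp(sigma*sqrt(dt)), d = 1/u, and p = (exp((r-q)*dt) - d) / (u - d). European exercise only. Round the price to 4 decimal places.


Answer: Price = V(0,0) = 19.4484

Derivation:
dt = T/N = 0.666667
u = exp(sigma*sqrt(dt)) = 1.579705; d = 1/u = 0.633030
p = (exp((r-q)*dt) - d) / (u - d) = 0.427823
Discount per step: exp(-r*dt) = 0.963355
Stock lattice S(k, i) with i counting down-moves:
  k=0: S(0,0) = 56.8600
  k=1: S(1,0) = 89.8220; S(1,1) = 35.9941
  k=2: S(2,0) = 141.8923; S(2,1) = 56.8600; S(2,2) = 22.7853
  k=3: S(3,0) = 224.1480; S(3,1) = 89.8220; S(3,2) = 35.9941; S(3,3) = 14.4238
Terminal payoffs V(N, i) = max(K - S_T, 0):
  V(3,0) = 0.000000; V(3,1) = 0.000000; V(3,2) = 29.155937; V(3,3) = 50.726226
Backward induction: V(k, i) = exp(-r*dt) * [p * V(k+1, i) + (1-p) * V(k+1, i+1)].
  V(2,0) = exp(-r*dt) * [p*0.000000 + (1-p)*0.000000] = 0.000000
  V(2,1) = exp(-r*dt) * [p*0.000000 + (1-p)*29.155937] = 16.071034
  V(2,2) = exp(-r*dt) * [p*29.155937 + (1-p)*50.726226] = 39.977268
  V(1,0) = exp(-r*dt) * [p*0.000000 + (1-p)*16.071034] = 8.858509
  V(1,1) = exp(-r*dt) * [p*16.071034 + (1-p)*39.977268] = 28.659458
  V(0,0) = exp(-r*dt) * [p*8.858509 + (1-p)*28.659458] = 19.448363


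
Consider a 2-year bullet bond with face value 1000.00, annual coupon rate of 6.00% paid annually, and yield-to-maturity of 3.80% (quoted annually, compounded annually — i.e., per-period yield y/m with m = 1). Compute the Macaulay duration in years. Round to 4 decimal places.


Coupon per period c = face * coupon_rate / m = 60.000000
Periods per year m = 1; per-period yield y/m = 0.038000
Number of cashflows N = 2
Cashflows (t years, CF_t, discount factor 1/(1+y/m)^(m*t), PV):
  t = 1.0000: CF_t = 60.000000, DF = 0.963391, PV = 57.803468
  t = 2.0000: CF_t = 1060.000000, DF = 0.928122, PV = 983.809831
Price P = sum_t PV_t = 1041.613300
Macaulay numerator sum_t t * PV_t:
  t * PV_t at t = 1.0000: 57.803468
  t * PV_t at t = 2.0000: 1967.619663
Macaulay duration D = (sum_t t * PV_t) / P = 2025.423131 / 1041.613300 = 1.944506

Answer: Macaulay duration = 1.9445 years


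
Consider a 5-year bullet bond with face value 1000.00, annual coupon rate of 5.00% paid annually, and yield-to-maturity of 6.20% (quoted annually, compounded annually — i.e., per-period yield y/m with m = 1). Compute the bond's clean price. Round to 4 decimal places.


Coupon per period c = face * coupon_rate / m = 50.000000
Periods per year m = 1; per-period yield y/m = 0.062000
Number of cashflows N = 5
Cashflows (t years, CF_t, discount factor 1/(1+y/m)^(m*t), PV):
  t = 1.0000: CF_t = 50.000000, DF = 0.941620, PV = 47.080979
  t = 2.0000: CF_t = 50.000000, DF = 0.886647, PV = 44.332372
  t = 3.0000: CF_t = 50.000000, DF = 0.834885, PV = 41.744230
  t = 4.0000: CF_t = 50.000000, DF = 0.786144, PV = 39.307185
  t = 5.0000: CF_t = 1050.000000, DF = 0.740248, PV = 777.260711
Price P = sum_t PV_t = 949.725477

Answer: Price = 949.7255


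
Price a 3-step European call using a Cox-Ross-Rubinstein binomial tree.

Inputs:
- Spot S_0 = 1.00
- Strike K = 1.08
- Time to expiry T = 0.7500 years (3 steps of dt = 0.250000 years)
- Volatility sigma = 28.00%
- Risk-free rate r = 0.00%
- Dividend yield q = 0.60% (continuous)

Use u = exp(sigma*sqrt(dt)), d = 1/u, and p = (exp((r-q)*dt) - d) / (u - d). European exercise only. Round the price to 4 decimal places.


Answer: Price = V(0,0) = 0.0670

Derivation:
dt = T/N = 0.250000
u = exp(sigma*sqrt(dt)) = 1.150274; d = 1/u = 0.869358
p = (exp((r-q)*dt) - d) / (u - d) = 0.459721
Discount per step: exp(-r*dt) = 1.000000
Stock lattice S(k, i) with i counting down-moves:
  k=0: S(0,0) = 1.0000
  k=1: S(1,0) = 1.1503; S(1,1) = 0.8694
  k=2: S(2,0) = 1.3231; S(2,1) = 1.0000; S(2,2) = 0.7558
  k=3: S(3,0) = 1.5220; S(3,1) = 1.1503; S(3,2) = 0.8694; S(3,3) = 0.6570
Terminal payoffs V(N, i) = max(S_T - K, 0):
  V(3,0) = 0.441962; V(3,1) = 0.070274; V(3,2) = 0.000000; V(3,3) = 0.000000
Backward induction: V(k, i) = exp(-r*dt) * [p * V(k+1, i) + (1-p) * V(k+1, i+1)].
  V(2,0) = exp(-r*dt) * [p*0.441962 + (1-p)*0.070274] = 0.241147
  V(2,1) = exp(-r*dt) * [p*0.070274 + (1-p)*0.000000] = 0.032306
  V(2,2) = exp(-r*dt) * [p*0.000000 + (1-p)*0.000000] = 0.000000
  V(1,0) = exp(-r*dt) * [p*0.241147 + (1-p)*0.032306] = 0.128315
  V(1,1) = exp(-r*dt) * [p*0.032306 + (1-p)*0.000000] = 0.014852
  V(0,0) = exp(-r*dt) * [p*0.128315 + (1-p)*0.014852] = 0.067013


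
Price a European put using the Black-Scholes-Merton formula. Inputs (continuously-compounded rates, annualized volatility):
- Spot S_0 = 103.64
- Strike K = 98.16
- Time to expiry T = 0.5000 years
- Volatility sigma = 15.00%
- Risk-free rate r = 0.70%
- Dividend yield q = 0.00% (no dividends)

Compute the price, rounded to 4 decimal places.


Answer: Price = 1.9659

Derivation:
d1 = (ln(S/K) + (r - q + 0.5*sigma^2) * T) / (sigma * sqrt(T)) = 0.59820814
d2 = d1 - sigma * sqrt(T) = 0.49214213
exp(-rT) = 0.99650612; exp(-qT) = 1.00000000
P = K * exp(-rT) * N(-d2) - S_0 * exp(-qT) * N(-d1)
N(-d1) = 0.27485053; N(-d2) = 0.31130944
P = 98.1600 * 0.99650612 * 0.31130944 - 103.6400 * 1.00000000 * 0.27485053 = 1.9659


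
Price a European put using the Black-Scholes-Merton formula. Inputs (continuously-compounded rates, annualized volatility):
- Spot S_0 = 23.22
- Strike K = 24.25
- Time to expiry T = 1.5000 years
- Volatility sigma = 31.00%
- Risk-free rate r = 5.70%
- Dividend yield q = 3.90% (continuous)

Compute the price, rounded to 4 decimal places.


d1 = (ln(S/K) + (r - q + 0.5*sigma^2) * T) / (sigma * sqrt(T)) = 0.14663320
d2 = d1 - sigma * sqrt(T) = -0.23303771
exp(-rT) = 0.91805314; exp(-qT) = 0.94317824
P = K * exp(-rT) * N(-d2) - S_0 * exp(-qT) * N(-d1)
N(-d1) = 0.44171078; N(-d2) = 0.59213394
P = 24.2500 * 0.91805314 * 0.59213394 - 23.2200 * 0.94317824 * 0.44171078 = 3.5088

Answer: Price = 3.5088


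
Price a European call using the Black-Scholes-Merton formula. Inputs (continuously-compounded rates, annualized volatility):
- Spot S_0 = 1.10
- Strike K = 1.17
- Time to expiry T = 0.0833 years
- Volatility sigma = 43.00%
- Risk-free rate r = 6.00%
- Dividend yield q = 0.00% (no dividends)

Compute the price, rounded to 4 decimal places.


d1 = (ln(S/K) + (r - q + 0.5*sigma^2) * T) / (sigma * sqrt(T)) = -0.39478099
d2 = d1 - sigma * sqrt(T) = -0.51888647
exp(-rT) = 0.99501447; exp(-qT) = 1.00000000
C = S_0 * exp(-qT) * N(d1) - K * exp(-rT) * N(d2)
N(d1) = 0.34650226; N(d2) = 0.30191996
C = 1.1000 * 1.00000000 * 0.34650226 - 1.1700 * 0.99501447 * 0.30191996 = 0.0297

Answer: Price = 0.0297


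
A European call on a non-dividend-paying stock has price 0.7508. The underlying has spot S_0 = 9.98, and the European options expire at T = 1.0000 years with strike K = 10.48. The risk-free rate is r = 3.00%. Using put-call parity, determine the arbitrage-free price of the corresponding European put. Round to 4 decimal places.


Answer: Put price = 0.9411

Derivation:
Put-call parity: C - P = S_0 * exp(-qT) - K * exp(-rT).
S_0 * exp(-qT) = 9.9800 * 1.00000000 = 9.98000000
K * exp(-rT) = 10.4800 * 0.97044553 = 10.17026919
P = C - S*exp(-qT) + K*exp(-rT)
P = 0.7508 - 9.98000000 + 10.17026919 = 0.9411


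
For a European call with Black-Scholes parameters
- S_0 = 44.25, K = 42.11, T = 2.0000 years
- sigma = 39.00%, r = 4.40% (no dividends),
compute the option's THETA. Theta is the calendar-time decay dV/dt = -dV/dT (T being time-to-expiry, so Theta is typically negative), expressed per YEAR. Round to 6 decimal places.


Answer: Theta = -2.951088

Derivation:
d1 = 0.5251992634; d2 = -0.0263440259
phi(d1) = 0.3475468975; exp(-qT) = 1.0000000000; exp(-rT) = 0.9157608767
Theta = -S*exp(-qT)*phi(d1)*sigma/(2*sqrt(T)) - r*K*exp(-rT)*N(d2) + q*S*exp(-qT)*N(d1)
N(d1) = 0.7002776615; N(d2) = 0.4894914697; sqrt(T) = 1.4142135624
Term 1 = -44.2500 * 1.0000000000 * 0.3475468975 * 0.3900 / (2 * 1.4142135624) = -2.1205391969
Term 2 = -0.0440 * 42.1100 * 0.9157608767 * 0.4894914697 = -0.8305487545
Term 3 = 0 (no dividend yield, q = 0)
Theta = -2.1205391969 + (-0.8305487545) + (0.0000000000) = -2.951088


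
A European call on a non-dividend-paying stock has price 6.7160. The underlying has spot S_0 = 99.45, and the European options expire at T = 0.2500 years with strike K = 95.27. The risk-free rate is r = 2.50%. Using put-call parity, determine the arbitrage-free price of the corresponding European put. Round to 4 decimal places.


Answer: Put price = 1.9424

Derivation:
Put-call parity: C - P = S_0 * exp(-qT) - K * exp(-rT).
S_0 * exp(-qT) = 99.4500 * 1.00000000 = 99.45000000
K * exp(-rT) = 95.2700 * 0.99376949 = 94.67641937
P = C - S*exp(-qT) + K*exp(-rT)
P = 6.7160 - 99.45000000 + 94.67641937 = 1.9424


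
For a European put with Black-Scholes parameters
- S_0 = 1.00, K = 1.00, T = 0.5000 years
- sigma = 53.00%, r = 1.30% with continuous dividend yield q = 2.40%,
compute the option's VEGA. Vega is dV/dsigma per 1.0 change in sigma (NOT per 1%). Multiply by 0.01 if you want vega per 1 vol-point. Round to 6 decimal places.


d1 = 0.1727074959; d2 = -0.2020590981
phi(d1) = 0.3930366271; exp(-qT) = 0.9880717129; exp(-rT) = 0.9935210793
Vega = S * exp(-qT) * phi(d1) * sqrt(T) = 1.0000 * 0.9880717129 * 0.3930366271 * 0.7071067812 = 0.274604

Answer: Vega = 0.274604


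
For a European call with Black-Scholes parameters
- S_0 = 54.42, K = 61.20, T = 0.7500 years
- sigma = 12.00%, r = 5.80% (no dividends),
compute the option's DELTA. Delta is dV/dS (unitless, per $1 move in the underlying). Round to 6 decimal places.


Answer: Delta = 0.254855

Derivation:
d1 = -0.6592902843; d2 = -0.7632133328
phi(d1) = 0.3210140547; exp(-qT) = 1.0000000000; exp(-rT) = 0.9574325541
N(d1) = 0.2548546901
Delta = exp(-qT) * N(d1) = 1.0000000000 * 0.2548546901 = 0.254855


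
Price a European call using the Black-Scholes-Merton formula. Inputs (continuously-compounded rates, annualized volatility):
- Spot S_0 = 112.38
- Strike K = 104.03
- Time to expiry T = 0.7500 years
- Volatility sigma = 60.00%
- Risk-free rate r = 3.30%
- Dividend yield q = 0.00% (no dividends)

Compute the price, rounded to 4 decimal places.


d1 = (ln(S/K) + (r - q + 0.5*sigma^2) * T) / (sigma * sqrt(T)) = 0.45602332
d2 = d1 - sigma * sqrt(T) = -0.06359192
exp(-rT) = 0.97555377; exp(-qT) = 1.00000000
C = S_0 * exp(-qT) * N(d1) - K * exp(-rT) * N(d2)
N(d1) = 0.67581339; N(d2) = 0.47464758
C = 112.3800 * 1.00000000 * 0.67581339 - 104.0300 * 0.97555377 * 0.47464758 = 27.7774

Answer: Price = 27.7774


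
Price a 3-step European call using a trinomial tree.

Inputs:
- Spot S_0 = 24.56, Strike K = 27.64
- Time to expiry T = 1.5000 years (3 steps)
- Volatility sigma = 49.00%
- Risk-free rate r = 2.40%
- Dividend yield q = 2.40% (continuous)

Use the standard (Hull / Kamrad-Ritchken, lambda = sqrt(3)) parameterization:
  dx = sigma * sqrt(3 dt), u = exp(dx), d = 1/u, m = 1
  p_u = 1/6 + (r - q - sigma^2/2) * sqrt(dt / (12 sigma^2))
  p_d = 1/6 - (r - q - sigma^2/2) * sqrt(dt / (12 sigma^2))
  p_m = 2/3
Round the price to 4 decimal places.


dt = T/N = 0.500000; dx = sigma*sqrt(3*dt) = 0.600125
u = exp(dx) = 1.822347; d = 1/u = 0.548743
p_u = 0.116656, p_m = 0.666667, p_d = 0.216677
Discount per step: exp(-r*dt) = 0.988072
Stock lattice S(k, j) with j the centered position index:
  k=0: S(0,+0) = 24.5600
  k=1: S(1,-1) = 13.4771; S(1,+0) = 24.5600; S(1,+1) = 44.7568
  k=2: S(2,-2) = 7.3955; S(2,-1) = 13.4771; S(2,+0) = 24.5600; S(2,+1) = 44.7568; S(2,+2) = 81.5625
  k=3: S(3,-3) = 4.0582; S(3,-2) = 7.3955; S(3,-1) = 13.4771; S(3,+0) = 24.5600; S(3,+1) = 44.7568; S(3,+2) = 81.5625; S(3,+3) = 148.6351
Terminal payoffs V(N, j) = max(S_T - K, 0):
  V(3,-3) = 0.000000; V(3,-2) = 0.000000; V(3,-1) = 0.000000; V(3,+0) = 0.000000; V(3,+1) = 17.116831; V(3,+2) = 53.922458; V(3,+3) = 120.995064
Backward induction: V(k, j) = exp(-r*dt) * [p_u * V(k+1, j+1) + p_m * V(k+1, j) + p_d * V(k+1, j-1)]
  V(2,-2) = exp(-r*dt) * [p_u*0.000000 + p_m*0.000000 + p_d*0.000000] = 0.000000
  V(2,-1) = exp(-r*dt) * [p_u*0.000000 + p_m*0.000000 + p_d*0.000000] = 0.000000
  V(2,+0) = exp(-r*dt) * [p_u*17.116831 + p_m*0.000000 + p_d*0.000000] = 1.972967
  V(2,+1) = exp(-r*dt) * [p_u*53.922458 + p_m*17.116831 + p_d*0.000000] = 17.490463
  V(2,+2) = exp(-r*dt) * [p_u*120.995064 + p_m*53.922458 + p_d*17.116831] = 53.130553
  V(1,-1) = exp(-r*dt) * [p_u*1.972967 + p_m*0.000000 + p_d*0.000000] = 0.227414
  V(1,+0) = exp(-r*dt) * [p_u*17.490463 + p_m*1.972967 + p_d*0.000000] = 3.315656
  V(1,+1) = exp(-r*dt) * [p_u*53.130553 + p_m*17.490463 + p_d*1.972967] = 18.067698
  V(0,+0) = exp(-r*dt) * [p_u*18.067698 + p_m*3.315656 + p_d*0.227414] = 4.315326

Answer: Price = V(0,0) = 4.3153


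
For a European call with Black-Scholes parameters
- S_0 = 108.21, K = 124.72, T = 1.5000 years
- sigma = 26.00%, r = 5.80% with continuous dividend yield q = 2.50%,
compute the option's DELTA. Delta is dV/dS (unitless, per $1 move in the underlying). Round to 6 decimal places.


Answer: Delta = 0.431304

Derivation:
d1 = -0.1312594916; d2 = -0.4496931581
phi(d1) = 0.3955203417; exp(-qT) = 0.9631944177; exp(-rT) = 0.9166770956
N(d1) = 0.4477850178
Delta = exp(-qT) * N(d1) = 0.9631944177 * 0.4477850178 = 0.431304


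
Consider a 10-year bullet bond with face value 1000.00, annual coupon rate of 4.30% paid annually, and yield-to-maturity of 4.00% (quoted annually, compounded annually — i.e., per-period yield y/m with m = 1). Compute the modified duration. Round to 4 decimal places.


Coupon per period c = face * coupon_rate / m = 43.000000
Periods per year m = 1; per-period yield y/m = 0.040000
Number of cashflows N = 10
Cashflows (t years, CF_t, discount factor 1/(1+y/m)^(m*t), PV):
  t = 1.0000: CF_t = 43.000000, DF = 0.961538, PV = 41.346154
  t = 2.0000: CF_t = 43.000000, DF = 0.924556, PV = 39.755917
  t = 3.0000: CF_t = 43.000000, DF = 0.888996, PV = 38.226843
  t = 4.0000: CF_t = 43.000000, DF = 0.854804, PV = 36.756580
  t = 5.0000: CF_t = 43.000000, DF = 0.821927, PV = 35.342866
  t = 6.0000: CF_t = 43.000000, DF = 0.790315, PV = 33.983525
  t = 7.0000: CF_t = 43.000000, DF = 0.759918, PV = 32.676466
  t = 8.0000: CF_t = 43.000000, DF = 0.730690, PV = 31.419679
  t = 9.0000: CF_t = 43.000000, DF = 0.702587, PV = 30.211230
  t = 10.0000: CF_t = 1043.000000, DF = 0.675564, PV = 704.613428
Price P = sum_t PV_t = 1024.332687
First compute Macaulay numerator sum_t t * PV_t:
  t * PV_t at t = 1.0000: 41.346154
  t * PV_t at t = 2.0000: 79.511834
  t * PV_t at t = 3.0000: 114.680530
  t * PV_t at t = 4.0000: 147.026321
  t * PV_t at t = 5.0000: 176.714328
  t * PV_t at t = 6.0000: 203.901148
  t * PV_t at t = 7.0000: 228.735262
  t * PV_t at t = 8.0000: 251.357431
  t * PV_t at t = 9.0000: 271.901067
  t * PV_t at t = 10.0000: 7046.134281
Macaulay duration D = 8561.308355 / 1024.332687 = 8.357937
Modified duration = D / (1 + y/m) = 8.357937 / (1 + 0.040000) = 8.036478

Answer: Modified duration = 8.0365
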